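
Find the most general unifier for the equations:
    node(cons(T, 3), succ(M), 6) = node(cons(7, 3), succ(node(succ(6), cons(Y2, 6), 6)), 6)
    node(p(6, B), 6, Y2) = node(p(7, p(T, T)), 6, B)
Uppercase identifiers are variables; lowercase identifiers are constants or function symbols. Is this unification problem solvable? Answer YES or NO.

NO

Decompose node/3: cons(T, 3) = cons(7, 3),  succ(M) = succ(node(succ(6), cons(Y2, 6), 6)),  6 = 6.
Decompose cons/2: T = 7,  3 = 3.
Bind T := 7; substituting into the one remaining equation that mentions T gives: node(p(6, B), 6, Y2) = node(p(7, p(7, 7)), 6, B).
Delete trivial equation 3 = 3.
Decompose succ/1: M = node(succ(6), cons(Y2, 6), 6).
Bind M := node(succ(6), cons(Y2, 6), 6); no other remaining equation mentions M.
Delete trivial equation 6 = 6.
Decompose node/3: p(6, B) = p(7, p(7, 7)),  6 = 6,  Y2 = B.
Decompose p/2: 6 = 7,  B = p(7, 7).
Clash: constants 6 and 7 differ; no unifier exists.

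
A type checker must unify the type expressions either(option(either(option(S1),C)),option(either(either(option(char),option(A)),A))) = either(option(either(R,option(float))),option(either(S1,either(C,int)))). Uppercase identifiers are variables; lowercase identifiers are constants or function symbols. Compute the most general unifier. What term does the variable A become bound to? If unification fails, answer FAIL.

either(option(float),int)

Decompose either/2: option(either(option(S1),C)) = option(either(R,option(float))),  option(either(either(option(char),option(A)),A)) = option(either(S1,either(C,int))).
Decompose option/1: either(option(S1),C) = either(R,option(float)).
Decompose either/2: option(S1) = R,  C = option(float).
Bind R := option(S1); no other remaining equation mentions R.
Bind C := option(float); substituting into the remaining equation gives: option(either(either(option(char),option(A)),A)) = option(either(S1,either(option(float),int))).
Decompose option/1: either(either(option(char),option(A)),A) = either(S1,either(option(float),int)).
Decompose either/2: either(option(char),option(A)) = S1,  A = either(option(float),int).
Bind S1 := either(option(char),option(A)); no other remaining equation mentions S1. Substituting into the earlier binding gives R := option(either(option(char),option(A))).
Bind A := either(option(float),int). Substituting into the earlier bindings gives R := option(either(option(char),option(either(option(float),int)))), S1 := either(option(char),option(either(option(float),int))).
MGU = { R -> option(either(option(char),option(either(option(float),int)))), C -> option(float), S1 -> either(option(char),option(either(option(float),int))), A -> either(option(float),int) }, so A -> either(option(float),int).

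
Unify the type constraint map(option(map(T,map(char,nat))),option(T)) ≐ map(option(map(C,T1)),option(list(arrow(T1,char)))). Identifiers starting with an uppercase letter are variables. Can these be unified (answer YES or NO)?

YES

Decompose map/2: option(map(T,map(char,nat))) ≐ option(map(C,T1)),  option(T) ≐ option(list(arrow(T1,char))).
Decompose option/1: map(T,map(char,nat)) ≐ map(C,T1).
Decompose map/2: T ≐ C,  map(char,nat) ≐ T1.
Bind T := C; substituting into the one remaining equation that mentions T gives: option(C) ≐ option(list(arrow(T1,char))).
Bind T1 := map(char,nat); substituting into the remaining equation gives: option(C) ≐ option(list(arrow(map(char,nat),char))).
Decompose option/1: C ≐ list(arrow(map(char,nat),char)).
Bind C := list(arrow(map(char,nat),char)). Substituting into the earlier binding gives T := list(arrow(map(char,nat),char)).
No equations remain and no clash or occurs-check failure arose, so a unifier exists.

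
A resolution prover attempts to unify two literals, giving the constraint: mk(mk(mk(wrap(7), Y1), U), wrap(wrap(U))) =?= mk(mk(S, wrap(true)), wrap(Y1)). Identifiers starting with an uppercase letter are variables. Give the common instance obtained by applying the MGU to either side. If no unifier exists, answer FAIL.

mk(mk(mk(wrap(7), wrap(wrap(true))), wrap(true)), wrap(wrap(wrap(true))))

Decompose mk/2: mk(mk(wrap(7), Y1), U) =?= mk(S, wrap(true)),  wrap(wrap(U)) =?= wrap(Y1).
Decompose mk/2: mk(wrap(7), Y1) =?= S,  U =?= wrap(true).
Bind S := mk(wrap(7), Y1); no other remaining equation mentions S.
Bind U := wrap(true); substituting into the remaining equation gives: wrap(wrap(wrap(true))) =?= wrap(Y1).
Decompose wrap/1: wrap(wrap(true)) =?= Y1.
Bind Y1 := wrap(wrap(true)). Substituting into the earlier binding gives S := mk(wrap(7), wrap(wrap(true))).
Applying the MGU to either side gives mk(mk(mk(wrap(7), wrap(wrap(true))), wrap(true)), wrap(wrap(wrap(true)))).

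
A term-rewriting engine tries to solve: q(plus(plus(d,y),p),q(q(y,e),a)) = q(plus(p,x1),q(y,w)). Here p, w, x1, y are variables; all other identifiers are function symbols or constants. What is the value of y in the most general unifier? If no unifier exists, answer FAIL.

FAIL

Decompose q/2: plus(plus(d,y),p) = plus(p,x1),  q(q(y,e),a) = q(y,w).
Decompose plus/2: plus(d,y) = p,  p = x1.
Bind p := plus(d,y); substituting into the one remaining equation that mentions p gives: plus(d,y) = x1.
Bind x1 := plus(d,y); no other remaining equation mentions x1.
Decompose q/2: q(y,e) = y,  a = w.
Occurs check fails: y occurs in q(y,e); the equation y = q(y,e) has no finite solution.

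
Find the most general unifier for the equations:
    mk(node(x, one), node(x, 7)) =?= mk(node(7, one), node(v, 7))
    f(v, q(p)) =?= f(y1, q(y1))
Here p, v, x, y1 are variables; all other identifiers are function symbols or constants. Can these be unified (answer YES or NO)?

YES

Decompose mk/2: node(x, one) =?= node(7, one),  node(x, 7) =?= node(v, 7).
Decompose node/2: x =?= 7,  one =?= one.
Bind x := 7; substituting into the one remaining equation that mentions x gives: node(7, 7) =?= node(v, 7).
Delete trivial equation one =?= one.
Decompose node/2: 7 =?= v,  7 =?= 7.
Bind v := 7; substituting into the one remaining equation that mentions v gives: f(7, q(p)) =?= f(y1, q(y1)).
Delete trivial equation 7 =?= 7.
Decompose f/2: 7 =?= y1,  q(p) =?= q(y1).
Bind y1 := 7; substituting into the remaining equation gives: q(p) =?= q(7).
Decompose q/1: p =?= 7.
Bind p := 7.
No equations remain and no clash or occurs-check failure arose, so a unifier exists.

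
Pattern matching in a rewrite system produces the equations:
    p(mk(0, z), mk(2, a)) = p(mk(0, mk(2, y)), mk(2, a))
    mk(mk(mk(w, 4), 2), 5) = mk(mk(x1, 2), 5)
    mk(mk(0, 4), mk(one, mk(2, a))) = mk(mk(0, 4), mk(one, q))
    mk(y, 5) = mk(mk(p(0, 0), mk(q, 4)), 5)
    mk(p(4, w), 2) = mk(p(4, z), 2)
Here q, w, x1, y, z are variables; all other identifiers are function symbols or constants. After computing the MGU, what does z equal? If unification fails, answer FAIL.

Decompose p/2: mk(0, z) = mk(0, mk(2, y)),  mk(2, a) = mk(2, a).
Decompose mk/2: 0 = 0,  z = mk(2, y).
Delete trivial equation 0 = 0.
Bind z := mk(2, y); substituting into the one remaining equation that mentions z gives: mk(p(4, w), 2) = mk(p(4, mk(2, y)), 2).
Delete trivial equation mk(2, a) = mk(2, a).
Decompose mk/2: mk(mk(w, 4), 2) = mk(x1, 2),  5 = 5.
Decompose mk/2: mk(w, 4) = x1,  2 = 2.
Bind x1 := mk(w, 4); no other remaining equation mentions x1.
Delete trivial equation 2 = 2.
Delete trivial equation 5 = 5.
Decompose mk/2: mk(0, 4) = mk(0, 4),  mk(one, mk(2, a)) = mk(one, q).
Delete trivial equation mk(0, 4) = mk(0, 4).
Decompose mk/2: one = one,  mk(2, a) = q.
Delete trivial equation one = one.
Bind q := mk(2, a); substituting into the one remaining equation that mentions q gives: mk(y, 5) = mk(mk(p(0, 0), mk(mk(2, a), 4)), 5).
Decompose mk/2: y = mk(p(0, 0), mk(mk(2, a), 4)),  5 = 5.
Bind y := mk(p(0, 0), mk(mk(2, a), 4)); substituting into the one remaining equation that mentions y gives: mk(p(4, w), 2) = mk(p(4, mk(2, mk(p(0, 0), mk(mk(2, a), 4)))), 2). Substituting into the earlier binding gives z := mk(2, mk(p(0, 0), mk(mk(2, a), 4))).
Delete trivial equation 5 = 5.
Decompose mk/2: p(4, w) = p(4, mk(2, mk(p(0, 0), mk(mk(2, a), 4)))),  2 = 2.
Decompose p/2: 4 = 4,  w = mk(2, mk(p(0, 0), mk(mk(2, a), 4))).
Delete trivial equation 4 = 4.
Bind w := mk(2, mk(p(0, 0), mk(mk(2, a), 4))); no other remaining equation mentions w. Substituting into the earlier binding gives x1 := mk(mk(2, mk(p(0, 0), mk(mk(2, a), 4))), 4).
Delete trivial equation 2 = 2.
MGU = { z := mk(2, mk(p(0, 0), mk(mk(2, a), 4))), x1 := mk(mk(2, mk(p(0, 0), mk(mk(2, a), 4))), 4), q := mk(2, a), y := mk(p(0, 0), mk(mk(2, a), 4)), w := mk(2, mk(p(0, 0), mk(mk(2, a), 4))) }, so z := mk(2, mk(p(0, 0), mk(mk(2, a), 4))).

mk(2, mk(p(0, 0), mk(mk(2, a), 4)))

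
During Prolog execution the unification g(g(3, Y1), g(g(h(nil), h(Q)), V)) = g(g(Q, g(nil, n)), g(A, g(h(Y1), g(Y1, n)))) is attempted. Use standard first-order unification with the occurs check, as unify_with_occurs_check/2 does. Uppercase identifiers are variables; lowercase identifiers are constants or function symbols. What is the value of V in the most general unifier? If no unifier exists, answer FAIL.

Decompose g/2: g(3, Y1) = g(Q, g(nil, n)),  g(g(h(nil), h(Q)), V) = g(A, g(h(Y1), g(Y1, n))).
Decompose g/2: 3 = Q,  Y1 = g(nil, n).
Bind Q := 3; substituting into the one remaining equation that mentions Q gives: g(g(h(nil), h(3)), V) = g(A, g(h(Y1), g(Y1, n))).
Bind Y1 := g(nil, n); substituting into the remaining equation gives: g(g(h(nil), h(3)), V) = g(A, g(h(g(nil, n)), g(g(nil, n), n))).
Decompose g/2: g(h(nil), h(3)) = A,  V = g(h(g(nil, n)), g(g(nil, n), n)).
Bind A := g(h(nil), h(3)); no other remaining equation mentions A.
Bind V := g(h(g(nil, n)), g(g(nil, n), n)).
MGU = { Q ↦ 3, Y1 ↦ g(nil, n), A ↦ g(h(nil), h(3)), V ↦ g(h(g(nil, n)), g(g(nil, n), n)) }, so V ↦ g(h(g(nil, n)), g(g(nil, n), n)).

g(h(g(nil, n)), g(g(nil, n), n))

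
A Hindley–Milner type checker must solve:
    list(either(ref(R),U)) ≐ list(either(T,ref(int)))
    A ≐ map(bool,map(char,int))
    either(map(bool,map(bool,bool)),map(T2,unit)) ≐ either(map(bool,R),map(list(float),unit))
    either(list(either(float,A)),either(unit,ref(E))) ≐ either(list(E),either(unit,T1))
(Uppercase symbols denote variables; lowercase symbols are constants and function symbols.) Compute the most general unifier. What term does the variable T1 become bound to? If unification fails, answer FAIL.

ref(either(float,map(bool,map(char,int))))

Decompose list/1: either(ref(R),U) ≐ either(T,ref(int)).
Decompose either/2: ref(R) ≐ T,  U ≐ ref(int).
Bind T := ref(R); no other remaining equation mentions T.
Bind U := ref(int); no other remaining equation mentions U.
Bind A := map(bool,map(char,int)); substituting into the one remaining equation that mentions A gives: either(list(either(float,map(bool,map(char,int)))),either(unit,ref(E))) ≐ either(list(E),either(unit,T1)).
Decompose either/2: map(bool,map(bool,bool)) ≐ map(bool,R),  map(T2,unit) ≐ map(list(float),unit).
Decompose map/2: bool ≐ bool,  map(bool,bool) ≐ R.
Delete trivial equation bool ≐ bool.
Bind R := map(bool,bool); no other remaining equation mentions R. Substituting into the earlier binding gives T := ref(map(bool,bool)).
Decompose map/2: T2 ≐ list(float),  unit ≐ unit.
Bind T2 := list(float); no other remaining equation mentions T2.
Delete trivial equation unit ≐ unit.
Decompose either/2: list(either(float,map(bool,map(char,int)))) ≐ list(E),  either(unit,ref(E)) ≐ either(unit,T1).
Decompose list/1: either(float,map(bool,map(char,int))) ≐ E.
Bind E := either(float,map(bool,map(char,int))); substituting into the remaining equation gives: either(unit,ref(either(float,map(bool,map(char,int))))) ≐ either(unit,T1).
Decompose either/2: unit ≐ unit,  ref(either(float,map(bool,map(char,int)))) ≐ T1.
Delete trivial equation unit ≐ unit.
Bind T1 := ref(either(float,map(bool,map(char,int)))).
MGU = { T := ref(map(bool,bool)), U := ref(int), A := map(bool,map(char,int)), R := map(bool,bool), T2 := list(float), E := either(float,map(bool,map(char,int))), T1 := ref(either(float,map(bool,map(char,int)))) }, so T1 := ref(either(float,map(bool,map(char,int)))).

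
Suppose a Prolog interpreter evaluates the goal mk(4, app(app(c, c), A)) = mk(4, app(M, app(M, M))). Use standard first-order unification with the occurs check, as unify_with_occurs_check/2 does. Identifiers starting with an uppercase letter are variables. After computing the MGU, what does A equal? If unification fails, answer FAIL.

app(app(c, c), app(c, c))

Decompose mk/2: 4 = 4,  app(app(c, c), A) = app(M, app(M, M)).
Delete trivial equation 4 = 4.
Decompose app/2: app(c, c) = M,  A = app(M, M).
Bind M := app(c, c); substituting into the remaining equation gives: A = app(app(c, c), app(c, c)).
Bind A := app(app(c, c), app(c, c)).
MGU = { M = app(c, c), A = app(app(c, c), app(c, c)) }, so A = app(app(c, c), app(c, c)).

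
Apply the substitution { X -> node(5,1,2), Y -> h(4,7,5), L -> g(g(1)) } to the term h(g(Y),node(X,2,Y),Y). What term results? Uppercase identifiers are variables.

Replace each occurrence of X with node(5,1,2).
Replace each occurrence of Y with h(4,7,5).
Result: h(g(h(4,7,5)),node(node(5,1,2),2,h(4,7,5)),h(4,7,5)).

h(g(h(4,7,5)),node(node(5,1,2),2,h(4,7,5)),h(4,7,5))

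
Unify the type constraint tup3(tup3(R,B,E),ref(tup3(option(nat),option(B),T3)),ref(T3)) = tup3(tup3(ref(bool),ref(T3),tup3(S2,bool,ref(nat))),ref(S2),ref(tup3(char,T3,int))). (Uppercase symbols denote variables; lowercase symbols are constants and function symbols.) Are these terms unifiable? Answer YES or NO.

NO

Decompose tup3/3: tup3(R,B,E) = tup3(ref(bool),ref(T3),tup3(S2,bool,ref(nat))),  ref(tup3(option(nat),option(B),T3)) = ref(S2),  ref(T3) = ref(tup3(char,T3,int)).
Decompose tup3/3: R = ref(bool),  B = ref(T3),  E = tup3(S2,bool,ref(nat)).
Bind R := ref(bool); no other remaining equation mentions R.
Bind B := ref(T3); substituting into the one remaining equation that mentions B gives: ref(tup3(option(nat),option(ref(T3)),T3)) = ref(S2).
Bind E := tup3(S2,bool,ref(nat)); no other remaining equation mentions E.
Decompose ref/1: tup3(option(nat),option(ref(T3)),T3) = S2.
Bind S2 := tup3(option(nat),option(ref(T3)),T3); no other remaining equation mentions S2. Substituting into the earlier binding gives E := tup3(tup3(option(nat),option(ref(T3)),T3),bool,ref(nat)).
Decompose ref/1: T3 = tup3(char,T3,int).
Occurs check fails: T3 occurs in tup3(char,T3,int); the equation T3 = tup3(char,T3,int) has no finite solution.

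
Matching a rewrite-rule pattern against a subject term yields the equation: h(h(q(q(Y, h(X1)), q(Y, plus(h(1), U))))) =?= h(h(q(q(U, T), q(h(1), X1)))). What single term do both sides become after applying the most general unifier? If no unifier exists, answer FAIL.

Decompose h/1: h(q(q(Y, h(X1)), q(Y, plus(h(1), U)))) =?= h(q(q(U, T), q(h(1), X1))).
Decompose h/1: q(q(Y, h(X1)), q(Y, plus(h(1), U))) =?= q(q(U, T), q(h(1), X1)).
Decompose q/2: q(Y, h(X1)) =?= q(U, T),  q(Y, plus(h(1), U)) =?= q(h(1), X1).
Decompose q/2: Y =?= U,  h(X1) =?= T.
Bind Y := U; substituting into the one remaining equation that mentions Y gives: q(U, plus(h(1), U)) =?= q(h(1), X1).
Bind T := h(X1); no other remaining equation mentions T.
Decompose q/2: U =?= h(1),  plus(h(1), U) =?= X1.
Bind U := h(1); substituting into the remaining equation gives: plus(h(1), h(1)) =?= X1. Substituting into the earlier binding gives Y := h(1).
Bind X1 := plus(h(1), h(1)). Substituting into the earlier binding gives T := h(plus(h(1), h(1))).
Applying the MGU to either side gives h(h(q(q(h(1), h(plus(h(1), h(1)))), q(h(1), plus(h(1), h(1)))))).

h(h(q(q(h(1), h(plus(h(1), h(1)))), q(h(1), plus(h(1), h(1))))))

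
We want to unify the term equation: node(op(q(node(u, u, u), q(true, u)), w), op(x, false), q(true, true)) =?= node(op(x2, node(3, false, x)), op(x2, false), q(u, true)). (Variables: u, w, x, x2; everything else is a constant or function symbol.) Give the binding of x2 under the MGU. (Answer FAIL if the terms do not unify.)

q(node(true, true, true), q(true, true))

Decompose node/3: op(q(node(u, u, u), q(true, u)), w) =?= op(x2, node(3, false, x)),  op(x, false) =?= op(x2, false),  q(true, true) =?= q(u, true).
Decompose op/2: q(node(u, u, u), q(true, u)) =?= x2,  w =?= node(3, false, x).
Bind x2 := q(node(u, u, u), q(true, u)); substituting into the one remaining equation that mentions x2 gives: op(x, false) =?= op(q(node(u, u, u), q(true, u)), false).
Bind w := node(3, false, x); no other remaining equation mentions w.
Decompose op/2: x =?= q(node(u, u, u), q(true, u)),  false =?= false.
Bind x := q(node(u, u, u), q(true, u)); no other remaining equation mentions x. Substituting into the earlier binding gives w := node(3, false, q(node(u, u, u), q(true, u))).
Delete trivial equation false =?= false.
Decompose q/2: true =?= u,  true =?= true.
Bind u := true; no other remaining equation mentions u. Substituting into the earlier bindings gives x2 := q(node(true, true, true), q(true, true)), w := node(3, false, q(node(true, true, true), q(true, true))), x := q(node(true, true, true), q(true, true)).
Delete trivial equation true =?= true.
MGU = { x2 -> q(node(true, true, true), q(true, true)), w -> node(3, false, q(node(true, true, true), q(true, true))), x -> q(node(true, true, true), q(true, true)), u -> true }, so x2 -> q(node(true, true, true), q(true, true)).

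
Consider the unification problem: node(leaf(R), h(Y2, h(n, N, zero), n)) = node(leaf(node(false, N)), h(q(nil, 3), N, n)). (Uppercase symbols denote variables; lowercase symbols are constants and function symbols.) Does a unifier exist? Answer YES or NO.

NO

Decompose node/2: leaf(R) = leaf(node(false, N)),  h(Y2, h(n, N, zero), n) = h(q(nil, 3), N, n).
Decompose leaf/1: R = node(false, N).
Bind R := node(false, N); no other remaining equation mentions R.
Decompose h/3: Y2 = q(nil, 3),  h(n, N, zero) = N,  n = n.
Bind Y2 := q(nil, 3); no other remaining equation mentions Y2.
Occurs check fails: N occurs in h(n, N, zero); the equation N = h(n, N, zero) has no finite solution.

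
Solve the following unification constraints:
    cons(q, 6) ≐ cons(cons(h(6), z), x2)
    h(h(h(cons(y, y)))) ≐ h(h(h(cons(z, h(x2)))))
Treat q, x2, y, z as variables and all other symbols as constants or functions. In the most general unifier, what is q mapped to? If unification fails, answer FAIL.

Decompose cons/2: q ≐ cons(h(6), z),  6 ≐ x2.
Bind q := cons(h(6), z); no other remaining equation mentions q.
Bind x2 := 6; substituting into the remaining equation gives: h(h(h(cons(y, y)))) ≐ h(h(h(cons(z, h(6))))).
Decompose h/1: h(h(cons(y, y))) ≐ h(h(cons(z, h(6)))).
Decompose h/1: h(cons(y, y)) ≐ h(cons(z, h(6))).
Decompose h/1: cons(y, y) ≐ cons(z, h(6)).
Decompose cons/2: y ≐ z,  y ≐ h(6).
Bind y := z; substituting into the remaining equation gives: z ≐ h(6).
Bind z := h(6). Substituting into the earlier bindings gives q := cons(h(6), h(6)), y := h(6).
MGU = { q ↦ cons(h(6), h(6)), x2 ↦ 6, y ↦ h(6), z ↦ h(6) }, so q ↦ cons(h(6), h(6)).

cons(h(6), h(6))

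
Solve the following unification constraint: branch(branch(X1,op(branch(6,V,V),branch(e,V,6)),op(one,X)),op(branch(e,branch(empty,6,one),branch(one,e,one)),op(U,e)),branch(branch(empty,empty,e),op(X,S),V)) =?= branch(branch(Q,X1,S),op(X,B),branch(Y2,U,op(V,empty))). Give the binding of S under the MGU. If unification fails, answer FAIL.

FAIL

Decompose branch/3: branch(X1,op(branch(6,V,V),branch(e,V,6)),op(one,X)) =?= branch(Q,X1,S),  op(branch(e,branch(empty,6,one),branch(one,e,one)),op(U,e)) =?= op(X,B),  branch(branch(empty,empty,e),op(X,S),V) =?= branch(Y2,U,op(V,empty)).
Decompose branch/3: X1 =?= Q,  op(branch(6,V,V),branch(e,V,6)) =?= X1,  op(one,X) =?= S.
Bind X1 := Q; substituting into the one remaining equation that mentions X1 gives: op(branch(6,V,V),branch(e,V,6)) =?= Q.
Bind Q := op(branch(6,V,V),branch(e,V,6)); no other remaining equation mentions Q. Substituting into the earlier binding gives X1 := op(branch(6,V,V),branch(e,V,6)).
Bind S := op(one,X); substituting into the one remaining equation that mentions S gives: branch(branch(empty,empty,e),op(X,op(one,X)),V) =?= branch(Y2,U,op(V,empty)).
Decompose op/2: branch(e,branch(empty,6,one),branch(one,e,one)) =?= X,  op(U,e) =?= B.
Bind X := branch(e,branch(empty,6,one),branch(one,e,one)); substituting into the one remaining equation that mentions X gives: branch(branch(empty,empty,e),op(branch(e,branch(empty,6,one),branch(one,e,one)),op(one,branch(e,branch(empty,6,one),branch(one,e,one)))),V) =?= branch(Y2,U,op(V,empty)). Substituting into the earlier binding gives S := op(one,branch(e,branch(empty,6,one),branch(one,e,one))).
Bind B := op(U,e); no other remaining equation mentions B.
Decompose branch/3: branch(empty,empty,e) =?= Y2,  op(branch(e,branch(empty,6,one),branch(one,e,one)),op(one,branch(e,branch(empty,6,one),branch(one,e,one)))) =?= U,  V =?= op(V,empty).
Bind Y2 := branch(empty,empty,e); no other remaining equation mentions Y2.
Bind U := op(branch(e,branch(empty,6,one),branch(one,e,one)),op(one,branch(e,branch(empty,6,one),branch(one,e,one)))); no other remaining equation mentions U. Substituting into the earlier binding gives B := op(op(branch(e,branch(empty,6,one),branch(one,e,one)),op(one,branch(e,branch(empty,6,one),branch(one,e,one)))),e).
Occurs check fails: V occurs in op(V,empty); the equation V =?= op(V,empty) has no finite solution.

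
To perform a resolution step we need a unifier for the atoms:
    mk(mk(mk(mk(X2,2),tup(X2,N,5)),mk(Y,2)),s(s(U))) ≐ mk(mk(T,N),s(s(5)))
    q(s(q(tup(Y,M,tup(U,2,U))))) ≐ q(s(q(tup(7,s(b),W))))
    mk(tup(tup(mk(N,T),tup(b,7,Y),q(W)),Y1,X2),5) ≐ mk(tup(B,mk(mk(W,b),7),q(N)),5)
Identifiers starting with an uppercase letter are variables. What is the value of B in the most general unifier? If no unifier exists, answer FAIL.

tup(mk(mk(7,2),mk(mk(q(mk(7,2)),2),tup(q(mk(7,2)),mk(7,2),5))),tup(b,7,7),q(tup(5,2,5)))

Decompose mk/2: mk(mk(mk(X2,2),tup(X2,N,5)),mk(Y,2)) ≐ mk(T,N),  s(s(U)) ≐ s(s(5)).
Decompose mk/2: mk(mk(X2,2),tup(X2,N,5)) ≐ T,  mk(Y,2) ≐ N.
Bind T := mk(mk(X2,2),tup(X2,N,5)); substituting into the one remaining equation that mentions T gives: mk(tup(tup(mk(N,mk(mk(X2,2),tup(X2,N,5))),tup(b,7,Y),q(W)),Y1,X2),5) ≐ mk(tup(B,mk(mk(W,b),7),q(N)),5).
Bind N := mk(Y,2); substituting into the one remaining equation that mentions N gives: mk(tup(tup(mk(mk(Y,2),mk(mk(X2,2),tup(X2,mk(Y,2),5))),tup(b,7,Y),q(W)),Y1,X2),5) ≐ mk(tup(B,mk(mk(W,b),7),q(mk(Y,2))),5). Substituting into the earlier binding gives T := mk(mk(X2,2),tup(X2,mk(Y,2),5)).
Decompose s/1: s(U) ≐ s(5).
Decompose s/1: U ≐ 5.
Bind U := 5; substituting into the one remaining equation that mentions U gives: q(s(q(tup(Y,M,tup(5,2,5))))) ≐ q(s(q(tup(7,s(b),W)))).
Decompose q/1: s(q(tup(Y,M,tup(5,2,5)))) ≐ s(q(tup(7,s(b),W))).
Decompose s/1: q(tup(Y,M,tup(5,2,5))) ≐ q(tup(7,s(b),W)).
Decompose q/1: tup(Y,M,tup(5,2,5)) ≐ tup(7,s(b),W).
Decompose tup/3: Y ≐ 7,  M ≐ s(b),  tup(5,2,5) ≐ W.
Bind Y := 7; substituting into the one remaining equation that mentions Y gives: mk(tup(tup(mk(mk(7,2),mk(mk(X2,2),tup(X2,mk(7,2),5))),tup(b,7,7),q(W)),Y1,X2),5) ≐ mk(tup(B,mk(mk(W,b),7),q(mk(7,2))),5). Substituting into the earlier bindings gives T := mk(mk(X2,2),tup(X2,mk(7,2),5)), N := mk(7,2).
Bind M := s(b); no other remaining equation mentions M.
Bind W := tup(5,2,5); substituting into the remaining equation gives: mk(tup(tup(mk(mk(7,2),mk(mk(X2,2),tup(X2,mk(7,2),5))),tup(b,7,7),q(tup(5,2,5))),Y1,X2),5) ≐ mk(tup(B,mk(mk(tup(5,2,5),b),7),q(mk(7,2))),5).
Decompose mk/2: tup(tup(mk(mk(7,2),mk(mk(X2,2),tup(X2,mk(7,2),5))),tup(b,7,7),q(tup(5,2,5))),Y1,X2) ≐ tup(B,mk(mk(tup(5,2,5),b),7),q(mk(7,2))),  5 ≐ 5.
Decompose tup/3: tup(mk(mk(7,2),mk(mk(X2,2),tup(X2,mk(7,2),5))),tup(b,7,7),q(tup(5,2,5))) ≐ B,  Y1 ≐ mk(mk(tup(5,2,5),b),7),  X2 ≐ q(mk(7,2)).
Bind B := tup(mk(mk(7,2),mk(mk(X2,2),tup(X2,mk(7,2),5))),tup(b,7,7),q(tup(5,2,5))); no other remaining equation mentions B.
Bind Y1 := mk(mk(tup(5,2,5),b),7); no other remaining equation mentions Y1.
Bind X2 := q(mk(7,2)); no other remaining equation mentions X2. Substituting into the earlier bindings gives T := mk(mk(q(mk(7,2)),2),tup(q(mk(7,2)),mk(7,2),5)), B := tup(mk(mk(7,2),mk(mk(q(mk(7,2)),2),tup(q(mk(7,2)),mk(7,2),5))),tup(b,7,7),q(tup(5,2,5))).
Delete trivial equation 5 ≐ 5.
MGU = { T -> mk(mk(q(mk(7,2)),2),tup(q(mk(7,2)),mk(7,2),5)), N -> mk(7,2), U -> 5, Y -> 7, M -> s(b), W -> tup(5,2,5), B -> tup(mk(mk(7,2),mk(mk(q(mk(7,2)),2),tup(q(mk(7,2)),mk(7,2),5))),tup(b,7,7),q(tup(5,2,5))), Y1 -> mk(mk(tup(5,2,5),b),7), X2 -> q(mk(7,2)) }, so B -> tup(mk(mk(7,2),mk(mk(q(mk(7,2)),2),tup(q(mk(7,2)),mk(7,2),5))),tup(b,7,7),q(tup(5,2,5))).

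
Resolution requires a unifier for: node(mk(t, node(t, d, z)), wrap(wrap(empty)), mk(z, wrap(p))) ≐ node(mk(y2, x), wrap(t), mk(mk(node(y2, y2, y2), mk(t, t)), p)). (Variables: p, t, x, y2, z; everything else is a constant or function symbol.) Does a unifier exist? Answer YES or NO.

NO

Decompose node/3: mk(t, node(t, d, z)) ≐ mk(y2, x),  wrap(wrap(empty)) ≐ wrap(t),  mk(z, wrap(p)) ≐ mk(mk(node(y2, y2, y2), mk(t, t)), p).
Decompose mk/2: t ≐ y2,  node(t, d, z) ≐ x.
Bind t := y2; substituting into the remaining equations gives: node(y2, d, z) ≐ x,  wrap(wrap(empty)) ≐ wrap(y2),  mk(z, wrap(p)) ≐ mk(mk(node(y2, y2, y2), mk(y2, y2)), p).
Bind x := node(y2, d, z); no other remaining equation mentions x.
Decompose wrap/1: wrap(empty) ≐ y2.
Bind y2 := wrap(empty); substituting into the remaining equation gives: mk(z, wrap(p)) ≐ mk(mk(node(wrap(empty), wrap(empty), wrap(empty)), mk(wrap(empty), wrap(empty))), p). Substituting into the earlier bindings gives t := wrap(empty), x := node(wrap(empty), d, z).
Decompose mk/2: z ≐ mk(node(wrap(empty), wrap(empty), wrap(empty)), mk(wrap(empty), wrap(empty))),  wrap(p) ≐ p.
Bind z := mk(node(wrap(empty), wrap(empty), wrap(empty)), mk(wrap(empty), wrap(empty))); no other remaining equation mentions z. Substituting into the earlier binding gives x := node(wrap(empty), d, mk(node(wrap(empty), wrap(empty), wrap(empty)), mk(wrap(empty), wrap(empty)))).
Occurs check fails: p occurs in wrap(p); the equation p ≐ wrap(p) has no finite solution.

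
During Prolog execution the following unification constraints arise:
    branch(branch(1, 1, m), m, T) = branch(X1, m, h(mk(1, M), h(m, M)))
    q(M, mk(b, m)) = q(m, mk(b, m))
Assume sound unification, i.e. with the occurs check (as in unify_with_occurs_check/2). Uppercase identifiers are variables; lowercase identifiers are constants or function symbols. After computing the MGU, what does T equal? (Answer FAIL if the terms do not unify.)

Decompose branch/3: branch(1, 1, m) = X1,  m = m,  T = h(mk(1, M), h(m, M)).
Bind X1 := branch(1, 1, m); no other remaining equation mentions X1.
Delete trivial equation m = m.
Bind T := h(mk(1, M), h(m, M)); no other remaining equation mentions T.
Decompose q/2: M = m,  mk(b, m) = mk(b, m).
Bind M := m; no other remaining equation mentions M. Substituting into the earlier binding gives T := h(mk(1, m), h(m, m)).
Delete trivial equation mk(b, m) = mk(b, m).
MGU = { X1 ↦ branch(1, 1, m), T ↦ h(mk(1, m), h(m, m)), M ↦ m }, so T ↦ h(mk(1, m), h(m, m)).

h(mk(1, m), h(m, m))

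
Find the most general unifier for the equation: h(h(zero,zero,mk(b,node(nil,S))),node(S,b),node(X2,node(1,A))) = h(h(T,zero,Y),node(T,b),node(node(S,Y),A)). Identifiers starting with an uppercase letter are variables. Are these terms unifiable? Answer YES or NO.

Decompose h/3: h(zero,zero,mk(b,node(nil,S))) = h(T,zero,Y),  node(S,b) = node(T,b),  node(X2,node(1,A)) = node(node(S,Y),A).
Decompose h/3: zero = T,  zero = zero,  mk(b,node(nil,S)) = Y.
Bind T := zero; substituting into the one remaining equation that mentions T gives: node(S,b) = node(zero,b).
Delete trivial equation zero = zero.
Bind Y := mk(b,node(nil,S)); substituting into the one remaining equation that mentions Y gives: node(X2,node(1,A)) = node(node(S,mk(b,node(nil,S))),A).
Decompose node/2: S = zero,  b = b.
Bind S := zero; substituting into the one remaining equation that mentions S gives: node(X2,node(1,A)) = node(node(zero,mk(b,node(nil,zero))),A). Substituting into the earlier binding gives Y := mk(b,node(nil,zero)).
Delete trivial equation b = b.
Decompose node/2: X2 = node(zero,mk(b,node(nil,zero))),  node(1,A) = A.
Bind X2 := node(zero,mk(b,node(nil,zero))); no other remaining equation mentions X2.
Occurs check fails: A occurs in node(1,A); the equation A = node(1,A) has no finite solution.

NO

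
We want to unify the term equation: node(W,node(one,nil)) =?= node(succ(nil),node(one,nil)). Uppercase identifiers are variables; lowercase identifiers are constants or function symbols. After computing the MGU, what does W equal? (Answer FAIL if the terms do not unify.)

Decompose node/2: W =?= succ(nil),  node(one,nil) =?= node(one,nil).
Bind W := succ(nil); no other remaining equation mentions W.
Delete trivial equation node(one,nil) =?= node(one,nil).
MGU = { W ↦ succ(nil) }, so W ↦ succ(nil).

succ(nil)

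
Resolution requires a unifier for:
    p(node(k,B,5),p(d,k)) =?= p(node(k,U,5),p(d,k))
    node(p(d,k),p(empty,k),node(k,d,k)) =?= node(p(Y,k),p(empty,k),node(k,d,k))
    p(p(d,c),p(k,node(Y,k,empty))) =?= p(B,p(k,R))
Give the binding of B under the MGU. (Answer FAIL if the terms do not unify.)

p(d,c)

Decompose p/2: node(k,B,5) =?= node(k,U,5),  p(d,k) =?= p(d,k).
Decompose node/3: k =?= k,  B =?= U,  5 =?= 5.
Delete trivial equation k =?= k.
Bind B := U; substituting into the one remaining equation that mentions B gives: p(p(d,c),p(k,node(Y,k,empty))) =?= p(U,p(k,R)).
Delete trivial equation 5 =?= 5.
Delete trivial equation p(d,k) =?= p(d,k).
Decompose node/3: p(d,k) =?= p(Y,k),  p(empty,k) =?= p(empty,k),  node(k,d,k) =?= node(k,d,k).
Decompose p/2: d =?= Y,  k =?= k.
Bind Y := d; substituting into the one remaining equation that mentions Y gives: p(p(d,c),p(k,node(d,k,empty))) =?= p(U,p(k,R)).
Delete trivial equation k =?= k.
Delete trivial equation p(empty,k) =?= p(empty,k).
Delete trivial equation node(k,d,k) =?= node(k,d,k).
Decompose p/2: p(d,c) =?= U,  p(k,node(d,k,empty)) =?= p(k,R).
Bind U := p(d,c); no other remaining equation mentions U. Substituting into the earlier binding gives B := p(d,c).
Decompose p/2: k =?= k,  node(d,k,empty) =?= R.
Delete trivial equation k =?= k.
Bind R := node(d,k,empty).
MGU = { B := p(d,c), Y := d, U := p(d,c), R := node(d,k,empty) }, so B := p(d,c).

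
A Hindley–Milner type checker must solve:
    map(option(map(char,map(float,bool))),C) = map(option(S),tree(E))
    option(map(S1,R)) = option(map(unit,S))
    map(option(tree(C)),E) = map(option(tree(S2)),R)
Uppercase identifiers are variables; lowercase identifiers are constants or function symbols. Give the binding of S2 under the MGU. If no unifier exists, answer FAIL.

Decompose map/2: option(map(char,map(float,bool))) = option(S),  C = tree(E).
Decompose option/1: map(char,map(float,bool)) = S.
Bind S := map(char,map(float,bool)); substituting into the one remaining equation that mentions S gives: option(map(S1,R)) = option(map(unit,map(char,map(float,bool)))).
Bind C := tree(E); substituting into the one remaining equation that mentions C gives: map(option(tree(tree(E))),E) = map(option(tree(S2)),R).
Decompose option/1: map(S1,R) = map(unit,map(char,map(float,bool))).
Decompose map/2: S1 = unit,  R = map(char,map(float,bool)).
Bind S1 := unit; no other remaining equation mentions S1.
Bind R := map(char,map(float,bool)); substituting into the remaining equation gives: map(option(tree(tree(E))),E) = map(option(tree(S2)),map(char,map(float,bool))).
Decompose map/2: option(tree(tree(E))) = option(tree(S2)),  E = map(char,map(float,bool)).
Decompose option/1: tree(tree(E)) = tree(S2).
Decompose tree/1: tree(E) = S2.
Bind S2 := tree(E); no other remaining equation mentions S2.
Bind E := map(char,map(float,bool)). Substituting into the earlier bindings gives C := tree(map(char,map(float,bool))), S2 := tree(map(char,map(float,bool))).
MGU = { S := map(char,map(float,bool)), C := tree(map(char,map(float,bool))), S1 := unit, R := map(char,map(float,bool)), S2 := tree(map(char,map(float,bool))), E := map(char,map(float,bool)) }, so S2 := tree(map(char,map(float,bool))).

tree(map(char,map(float,bool)))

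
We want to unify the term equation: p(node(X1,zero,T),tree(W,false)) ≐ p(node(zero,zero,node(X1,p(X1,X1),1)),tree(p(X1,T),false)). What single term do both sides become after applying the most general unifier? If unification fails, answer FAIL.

Decompose p/2: node(X1,zero,T) ≐ node(zero,zero,node(X1,p(X1,X1),1)),  tree(W,false) ≐ tree(p(X1,T),false).
Decompose node/3: X1 ≐ zero,  zero ≐ zero,  T ≐ node(X1,p(X1,X1),1).
Bind X1 := zero; substituting into the 2 remaining equations that mention X1 gives: T ≐ node(zero,p(zero,zero),1),  tree(W,false) ≐ tree(p(zero,T),false).
Delete trivial equation zero ≐ zero.
Bind T := node(zero,p(zero,zero),1); substituting into the remaining equation gives: tree(W,false) ≐ tree(p(zero,node(zero,p(zero,zero),1)),false).
Decompose tree/2: W ≐ p(zero,node(zero,p(zero,zero),1)),  false ≐ false.
Bind W := p(zero,node(zero,p(zero,zero),1)); no other remaining equation mentions W.
Delete trivial equation false ≐ false.
Applying the MGU to either side gives p(node(zero,zero,node(zero,p(zero,zero),1)),tree(p(zero,node(zero,p(zero,zero),1)),false)).

p(node(zero,zero,node(zero,p(zero,zero),1)),tree(p(zero,node(zero,p(zero,zero),1)),false))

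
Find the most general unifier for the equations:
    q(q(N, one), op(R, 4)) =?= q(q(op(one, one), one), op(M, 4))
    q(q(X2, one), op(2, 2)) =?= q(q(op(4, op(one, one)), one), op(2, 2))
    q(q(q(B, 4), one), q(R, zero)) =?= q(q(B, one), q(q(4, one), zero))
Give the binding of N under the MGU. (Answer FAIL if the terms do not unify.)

FAIL

Decompose q/2: q(N, one) =?= q(op(one, one), one),  op(R, 4) =?= op(M, 4).
Decompose q/2: N =?= op(one, one),  one =?= one.
Bind N := op(one, one); no other remaining equation mentions N.
Delete trivial equation one =?= one.
Decompose op/2: R =?= M,  4 =?= 4.
Bind R := M; substituting into the one remaining equation that mentions R gives: q(q(q(B, 4), one), q(M, zero)) =?= q(q(B, one), q(q(4, one), zero)).
Delete trivial equation 4 =?= 4.
Decompose q/2: q(X2, one) =?= q(op(4, op(one, one)), one),  op(2, 2) =?= op(2, 2).
Decompose q/2: X2 =?= op(4, op(one, one)),  one =?= one.
Bind X2 := op(4, op(one, one)); no other remaining equation mentions X2.
Delete trivial equation one =?= one.
Delete trivial equation op(2, 2) =?= op(2, 2).
Decompose q/2: q(q(B, 4), one) =?= q(B, one),  q(M, zero) =?= q(q(4, one), zero).
Decompose q/2: q(B, 4) =?= B,  one =?= one.
Occurs check fails: B occurs in q(B, 4); the equation B =?= q(B, 4) has no finite solution.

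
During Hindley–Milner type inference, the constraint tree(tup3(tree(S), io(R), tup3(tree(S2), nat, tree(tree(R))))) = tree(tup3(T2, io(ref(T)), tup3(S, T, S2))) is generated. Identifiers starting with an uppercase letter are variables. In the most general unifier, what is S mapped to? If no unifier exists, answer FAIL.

Decompose tree/1: tup3(tree(S), io(R), tup3(tree(S2), nat, tree(tree(R)))) = tup3(T2, io(ref(T)), tup3(S, T, S2)).
Decompose tup3/3: tree(S) = T2,  io(R) = io(ref(T)),  tup3(tree(S2), nat, tree(tree(R))) = tup3(S, T, S2).
Bind T2 := tree(S); no other remaining equation mentions T2.
Decompose io/1: R = ref(T).
Bind R := ref(T); substituting into the remaining equation gives: tup3(tree(S2), nat, tree(tree(ref(T)))) = tup3(S, T, S2).
Decompose tup3/3: tree(S2) = S,  nat = T,  tree(tree(ref(T))) = S2.
Bind S := tree(S2); no other remaining equation mentions S. Substituting into the earlier binding gives T2 := tree(tree(S2)).
Bind T := nat; substituting into the remaining equation gives: tree(tree(ref(nat))) = S2. Substituting into the earlier binding gives R := ref(nat).
Bind S2 := tree(tree(ref(nat))). Substituting into the earlier bindings gives T2 := tree(tree(tree(tree(ref(nat))))), S := tree(tree(tree(ref(nat)))).
MGU = { T2 := tree(tree(tree(tree(ref(nat))))), R := ref(nat), S := tree(tree(tree(ref(nat)))), T := nat, S2 := tree(tree(ref(nat))) }, so S := tree(tree(tree(ref(nat)))).

tree(tree(tree(ref(nat))))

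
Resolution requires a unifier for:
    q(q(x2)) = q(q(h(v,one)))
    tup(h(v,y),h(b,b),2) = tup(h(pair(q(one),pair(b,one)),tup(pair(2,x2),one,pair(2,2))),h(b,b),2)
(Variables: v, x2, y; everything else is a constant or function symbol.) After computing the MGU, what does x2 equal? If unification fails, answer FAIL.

Decompose q/1: q(x2) = q(h(v,one)).
Decompose q/1: x2 = h(v,one).
Bind x2 := h(v,one); substituting into the remaining equation gives: tup(h(v,y),h(b,b),2) = tup(h(pair(q(one),pair(b,one)),tup(pair(2,h(v,one)),one,pair(2,2))),h(b,b),2).
Decompose tup/3: h(v,y) = h(pair(q(one),pair(b,one)),tup(pair(2,h(v,one)),one,pair(2,2))),  h(b,b) = h(b,b),  2 = 2.
Decompose h/2: v = pair(q(one),pair(b,one)),  y = tup(pair(2,h(v,one)),one,pair(2,2)).
Bind v := pair(q(one),pair(b,one)); substituting into the one remaining equation that mentions v gives: y = tup(pair(2,h(pair(q(one),pair(b,one)),one)),one,pair(2,2)). Substituting into the earlier binding gives x2 := h(pair(q(one),pair(b,one)),one).
Bind y := tup(pair(2,h(pair(q(one),pair(b,one)),one)),one,pair(2,2)); no other remaining equation mentions y.
Delete trivial equation h(b,b) = h(b,b).
Delete trivial equation 2 = 2.
MGU = { x2 -> h(pair(q(one),pair(b,one)),one), v -> pair(q(one),pair(b,one)), y -> tup(pair(2,h(pair(q(one),pair(b,one)),one)),one,pair(2,2)) }, so x2 -> h(pair(q(one),pair(b,one)),one).

h(pair(q(one),pair(b,one)),one)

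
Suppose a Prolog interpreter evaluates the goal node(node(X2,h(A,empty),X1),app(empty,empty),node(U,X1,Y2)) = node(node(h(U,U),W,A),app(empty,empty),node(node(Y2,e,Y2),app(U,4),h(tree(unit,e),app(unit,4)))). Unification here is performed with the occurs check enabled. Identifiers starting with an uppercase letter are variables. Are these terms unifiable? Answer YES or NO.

YES

Decompose node/3: node(X2,h(A,empty),X1) = node(h(U,U),W,A),  app(empty,empty) = app(empty,empty),  node(U,X1,Y2) = node(node(Y2,e,Y2),app(U,4),h(tree(unit,e),app(unit,4))).
Decompose node/3: X2 = h(U,U),  h(A,empty) = W,  X1 = A.
Bind X2 := h(U,U); no other remaining equation mentions X2.
Bind W := h(A,empty); no other remaining equation mentions W.
Bind X1 := A; substituting into the one remaining equation that mentions X1 gives: node(U,A,Y2) = node(node(Y2,e,Y2),app(U,4),h(tree(unit,e),app(unit,4))).
Delete trivial equation app(empty,empty) = app(empty,empty).
Decompose node/3: U = node(Y2,e,Y2),  A = app(U,4),  Y2 = h(tree(unit,e),app(unit,4)).
Bind U := node(Y2,e,Y2); substituting into the one remaining equation that mentions U gives: A = app(node(Y2,e,Y2),4). Substituting into the earlier binding gives X2 := h(node(Y2,e,Y2),node(Y2,e,Y2)).
Bind A := app(node(Y2,e,Y2),4); no other remaining equation mentions A. Substituting into the earlier bindings gives W := h(app(node(Y2,e,Y2),4),empty), X1 := app(node(Y2,e,Y2),4).
Bind Y2 := h(tree(unit,e),app(unit,4)). Substituting into the earlier bindings gives X2 := h(node(h(tree(unit,e),app(unit,4)),e,h(tree(unit,e),app(unit,4))),node(h(tree(unit,e),app(unit,4)),e,h(tree(unit,e),app(unit,4)))), W := h(app(node(h(tree(unit,e),app(unit,4)),e,h(tree(unit,e),app(unit,4))),4),empty), X1 := app(node(h(tree(unit,e),app(unit,4)),e,h(tree(unit,e),app(unit,4))),4), U := node(h(tree(unit,e),app(unit,4)),e,h(tree(unit,e),app(unit,4))), A := app(node(h(tree(unit,e),app(unit,4)),e,h(tree(unit,e),app(unit,4))),4).
No equations remain and no clash or occurs-check failure arose, so a unifier exists.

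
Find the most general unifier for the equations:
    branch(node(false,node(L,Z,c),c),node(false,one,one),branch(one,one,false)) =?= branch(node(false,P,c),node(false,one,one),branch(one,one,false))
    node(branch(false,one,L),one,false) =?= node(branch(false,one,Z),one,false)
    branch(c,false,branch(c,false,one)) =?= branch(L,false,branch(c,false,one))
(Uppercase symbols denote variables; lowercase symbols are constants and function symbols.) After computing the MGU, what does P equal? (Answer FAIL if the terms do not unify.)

Decompose branch/3: node(false,node(L,Z,c),c) =?= node(false,P,c),  node(false,one,one) =?= node(false,one,one),  branch(one,one,false) =?= branch(one,one,false).
Decompose node/3: false =?= false,  node(L,Z,c) =?= P,  c =?= c.
Delete trivial equation false =?= false.
Bind P := node(L,Z,c); no other remaining equation mentions P.
Delete trivial equation c =?= c.
Delete trivial equation node(false,one,one) =?= node(false,one,one).
Delete trivial equation branch(one,one,false) =?= branch(one,one,false).
Decompose node/3: branch(false,one,L) =?= branch(false,one,Z),  one =?= one,  false =?= false.
Decompose branch/3: false =?= false,  one =?= one,  L =?= Z.
Delete trivial equation false =?= false.
Delete trivial equation one =?= one.
Bind L := Z; substituting into the one remaining equation that mentions L gives: branch(c,false,branch(c,false,one)) =?= branch(Z,false,branch(c,false,one)). Substituting into the earlier binding gives P := node(Z,Z,c).
Delete trivial equation one =?= one.
Delete trivial equation false =?= false.
Decompose branch/3: c =?= Z,  false =?= false,  branch(c,false,one) =?= branch(c,false,one).
Bind Z := c; no other remaining equation mentions Z. Substituting into the earlier bindings gives P := node(c,c,c), L := c.
Delete trivial equation false =?= false.
Delete trivial equation branch(c,false,one) =?= branch(c,false,one).
MGU = { P -> node(c,c,c), L -> c, Z -> c }, so P -> node(c,c,c).

node(c,c,c)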